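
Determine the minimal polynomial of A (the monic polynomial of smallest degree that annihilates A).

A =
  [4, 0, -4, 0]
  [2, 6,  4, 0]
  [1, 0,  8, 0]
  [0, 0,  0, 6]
x^2 - 12*x + 36

The characteristic polynomial is χ_A(x) = (x - 6)^4, so the eigenvalues are known. The minimal polynomial is
  m_A(x) = Π_λ (x − λ)^{k_λ}
where k_λ is the size of the *largest* Jordan block for λ (equivalently, the smallest k with (A − λI)^k v = 0 for every generalised eigenvector v of λ).

  λ = 6: largest Jordan block has size 2, contributing (x − 6)^2

So m_A(x) = (x - 6)^2 = x^2 - 12*x + 36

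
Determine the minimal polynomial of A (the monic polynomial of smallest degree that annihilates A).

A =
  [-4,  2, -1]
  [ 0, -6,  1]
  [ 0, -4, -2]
x^2 + 8*x + 16

The characteristic polynomial is χ_A(x) = (x + 4)^3, so the eigenvalues are known. The minimal polynomial is
  m_A(x) = Π_λ (x − λ)^{k_λ}
where k_λ is the size of the *largest* Jordan block for λ (equivalently, the smallest k with (A − λI)^k v = 0 for every generalised eigenvector v of λ).

  λ = -4: largest Jordan block has size 2, contributing (x + 4)^2

So m_A(x) = (x + 4)^2 = x^2 + 8*x + 16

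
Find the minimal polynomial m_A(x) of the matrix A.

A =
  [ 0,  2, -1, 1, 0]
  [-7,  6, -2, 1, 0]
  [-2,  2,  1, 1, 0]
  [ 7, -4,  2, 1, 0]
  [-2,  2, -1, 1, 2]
x^3 - 6*x^2 + 12*x - 8

The characteristic polynomial is χ_A(x) = (x - 2)^5, so the eigenvalues are known. The minimal polynomial is
  m_A(x) = Π_λ (x − λ)^{k_λ}
where k_λ is the size of the *largest* Jordan block for λ (equivalently, the smallest k with (A − λI)^k v = 0 for every generalised eigenvector v of λ).

  λ = 2: largest Jordan block has size 3, contributing (x − 2)^3

So m_A(x) = (x - 2)^3 = x^3 - 6*x^2 + 12*x - 8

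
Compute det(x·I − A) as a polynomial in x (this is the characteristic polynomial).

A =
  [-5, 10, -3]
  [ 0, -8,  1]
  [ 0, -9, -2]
x^3 + 15*x^2 + 75*x + 125

Expanding det(x·I − A) (e.g. by cofactor expansion or by noting that A is similar to its Jordan form J, which has the same characteristic polynomial as A) gives
  χ_A(x) = x^3 + 15*x^2 + 75*x + 125
which factors as (x + 5)^3. The eigenvalues (with algebraic multiplicities) are λ = -5 with multiplicity 3.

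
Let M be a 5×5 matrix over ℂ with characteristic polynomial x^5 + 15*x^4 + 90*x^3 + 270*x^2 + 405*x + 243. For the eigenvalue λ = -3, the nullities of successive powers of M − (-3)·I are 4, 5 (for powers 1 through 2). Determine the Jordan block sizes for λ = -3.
Block sizes for λ = -3: [2, 1, 1, 1]

From the dimensions of kernels of powers, the number of Jordan blocks of size at least j is d_j − d_{j−1} where d_j = dim ker(N^j) (with d_0 = 0). Computing the differences gives [4, 1].
The number of blocks of size exactly k is (#blocks of size ≥ k) − (#blocks of size ≥ k + 1), so the partition is: 3 block(s) of size 1, 1 block(s) of size 2.
In nonincreasing order the block sizes are [2, 1, 1, 1].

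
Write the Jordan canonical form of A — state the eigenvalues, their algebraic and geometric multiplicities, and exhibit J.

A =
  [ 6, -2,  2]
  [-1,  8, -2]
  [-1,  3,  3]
J_1(5) ⊕ J_2(6)

The characteristic polynomial is
  det(x·I − A) = x^3 - 17*x^2 + 96*x - 180 = (x - 6)^2*(x - 5)

Eigenvalues and multiplicities (the geometric multiplicity of λ is n − rank(A − λI), which equals the number of Jordan blocks for λ):
  λ = 5: algebraic multiplicity = 1, geometric multiplicity = 1
  λ = 6: algebraic multiplicity = 2, geometric multiplicity = 1

Determining the block sizes for each eigenvalue:
  λ = 5: one block (gm = 1), so the single block has size am = 1 → block sizes [1]
  λ = 6: one block (gm = 1), so the single block has size am = 2 → block sizes [2]

Assembling the blocks gives a Jordan form
J =
  [5, 0, 0]
  [0, 6, 1]
  [0, 0, 6]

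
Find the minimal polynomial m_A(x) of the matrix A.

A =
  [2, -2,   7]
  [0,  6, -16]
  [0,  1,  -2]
x^3 - 6*x^2 + 12*x - 8

The characteristic polynomial is χ_A(x) = (x - 2)^3, so the eigenvalues are known. The minimal polynomial is
  m_A(x) = Π_λ (x − λ)^{k_λ}
where k_λ is the size of the *largest* Jordan block for λ (equivalently, the smallest k with (A − λI)^k v = 0 for every generalised eigenvector v of λ).

  λ = 2: largest Jordan block has size 3, contributing (x − 2)^3

So m_A(x) = (x - 2)^3 = x^3 - 6*x^2 + 12*x - 8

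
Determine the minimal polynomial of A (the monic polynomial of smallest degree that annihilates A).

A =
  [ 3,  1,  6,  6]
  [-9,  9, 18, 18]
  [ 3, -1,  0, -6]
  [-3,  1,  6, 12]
x^2 - 12*x + 36

The characteristic polynomial is χ_A(x) = (x - 6)^4, so the eigenvalues are known. The minimal polynomial is
  m_A(x) = Π_λ (x − λ)^{k_λ}
where k_λ is the size of the *largest* Jordan block for λ (equivalently, the smallest k with (A − λI)^k v = 0 for every generalised eigenvector v of λ).

  λ = 6: largest Jordan block has size 2, contributing (x − 6)^2

So m_A(x) = (x - 6)^2 = x^2 - 12*x + 36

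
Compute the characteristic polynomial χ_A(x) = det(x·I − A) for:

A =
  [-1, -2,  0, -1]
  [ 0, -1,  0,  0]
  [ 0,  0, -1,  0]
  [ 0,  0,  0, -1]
x^4 + 4*x^3 + 6*x^2 + 4*x + 1

Expanding det(x·I − A) (e.g. by cofactor expansion or by noting that A is similar to its Jordan form J, which has the same characteristic polynomial as A) gives
  χ_A(x) = x^4 + 4*x^3 + 6*x^2 + 4*x + 1
which factors as (x + 1)^4. The eigenvalues (with algebraic multiplicities) are λ = -1 with multiplicity 4.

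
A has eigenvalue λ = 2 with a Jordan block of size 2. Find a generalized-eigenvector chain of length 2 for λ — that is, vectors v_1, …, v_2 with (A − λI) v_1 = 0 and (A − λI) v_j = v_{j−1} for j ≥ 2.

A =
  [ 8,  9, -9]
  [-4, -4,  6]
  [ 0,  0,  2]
A Jordan chain for λ = 2 of length 2:
v_1 = (6, -4, 0)ᵀ
v_2 = (1, 0, 0)ᵀ

Let N = A − (2)·I. We want v_2 with N^2 v_2 = 0 but N^1 v_2 ≠ 0; then v_{j-1} := N · v_j for j = 2, …, 2.

Pick v_2 = (1, 0, 0)ᵀ.
Then v_1 = N · v_2 = (6, -4, 0)ᵀ.

Sanity check: (A − (2)·I) v_1 = (0, 0, 0)ᵀ = 0. ✓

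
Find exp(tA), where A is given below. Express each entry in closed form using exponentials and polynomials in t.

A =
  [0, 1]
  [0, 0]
e^{tA} =
  [1, t]
  [0, 1]

Strategy: write A = P · J · P⁻¹ where J is a Jordan canonical form, so e^{tA} = P · e^{tJ} · P⁻¹, and e^{tJ} can be computed block-by-block.

A has Jordan form
J =
  [0, 1]
  [0, 0]
(up to reordering of blocks).

Per-block formulas:
  For a 2×2 Jordan block J_2(0): exp(t · J_2(0)) = e^(0t)·(I + t·N), where N is the 2×2 nilpotent shift.

After assembling e^{tJ} and conjugating by P, we get:

e^{tA} =
  [1, t]
  [0, 1]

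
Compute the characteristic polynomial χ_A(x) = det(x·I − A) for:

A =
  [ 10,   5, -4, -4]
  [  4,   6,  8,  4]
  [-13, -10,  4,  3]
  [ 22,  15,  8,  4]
x^4 - 24*x^3 + 216*x^2 - 864*x + 1296

Expanding det(x·I − A) (e.g. by cofactor expansion or by noting that A is similar to its Jordan form J, which has the same characteristic polynomial as A) gives
  χ_A(x) = x^4 - 24*x^3 + 216*x^2 - 864*x + 1296
which factors as (x - 6)^4. The eigenvalues (with algebraic multiplicities) are λ = 6 with multiplicity 4.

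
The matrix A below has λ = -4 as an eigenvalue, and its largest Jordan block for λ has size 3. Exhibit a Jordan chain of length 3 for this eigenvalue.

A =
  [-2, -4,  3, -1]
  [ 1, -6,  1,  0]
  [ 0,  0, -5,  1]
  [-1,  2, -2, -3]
A Jordan chain for λ = -4 of length 3:
v_1 = (1, 0, -1, -1)ᵀ
v_2 = (2, 1, 0, -1)ᵀ
v_3 = (1, 0, 0, 0)ᵀ

Let N = A − (-4)·I. We want v_3 with N^3 v_3 = 0 but N^2 v_3 ≠ 0; then v_{j-1} := N · v_j for j = 3, …, 2.

Pick v_3 = (1, 0, 0, 0)ᵀ.
Then v_2 = N · v_3 = (2, 1, 0, -1)ᵀ.
Then v_1 = N · v_2 = (1, 0, -1, -1)ᵀ.

Sanity check: (A − (-4)·I) v_1 = (0, 0, 0, 0)ᵀ = 0. ✓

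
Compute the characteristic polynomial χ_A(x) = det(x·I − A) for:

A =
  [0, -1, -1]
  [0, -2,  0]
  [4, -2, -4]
x^3 + 6*x^2 + 12*x + 8

Expanding det(x·I − A) (e.g. by cofactor expansion or by noting that A is similar to its Jordan form J, which has the same characteristic polynomial as A) gives
  χ_A(x) = x^3 + 6*x^2 + 12*x + 8
which factors as (x + 2)^3. The eigenvalues (with algebraic multiplicities) are λ = -2 with multiplicity 3.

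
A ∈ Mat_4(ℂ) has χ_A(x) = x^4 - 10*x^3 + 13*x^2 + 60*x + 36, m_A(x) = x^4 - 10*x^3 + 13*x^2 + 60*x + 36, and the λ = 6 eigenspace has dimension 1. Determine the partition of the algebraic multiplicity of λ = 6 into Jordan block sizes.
Block sizes for λ = 6: [2]

Step 1 — from the characteristic polynomial, algebraic multiplicity of λ = 6 is 2. From dim ker(A − (6)·I) = 1, there are exactly 1 Jordan blocks for λ = 6.
Step 2 — from the minimal polynomial, the factor (x − 6)^2 tells us the largest block for λ = 6 has size 2.
Step 3 — with total size 2, 1 blocks, and largest block 2, the block sizes (in nonincreasing order) are [2].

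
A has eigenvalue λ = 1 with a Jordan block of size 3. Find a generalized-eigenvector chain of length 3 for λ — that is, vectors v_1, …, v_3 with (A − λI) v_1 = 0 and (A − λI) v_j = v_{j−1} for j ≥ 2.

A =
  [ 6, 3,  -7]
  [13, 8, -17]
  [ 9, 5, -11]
A Jordan chain for λ = 1 of length 3:
v_1 = (1, 3, 2)ᵀ
v_2 = (5, 13, 9)ᵀ
v_3 = (1, 0, 0)ᵀ

Let N = A − (1)·I. We want v_3 with N^3 v_3 = 0 but N^2 v_3 ≠ 0; then v_{j-1} := N · v_j for j = 3, …, 2.

Pick v_3 = (1, 0, 0)ᵀ.
Then v_2 = N · v_3 = (5, 13, 9)ᵀ.
Then v_1 = N · v_2 = (1, 3, 2)ᵀ.

Sanity check: (A − (1)·I) v_1 = (0, 0, 0)ᵀ = 0. ✓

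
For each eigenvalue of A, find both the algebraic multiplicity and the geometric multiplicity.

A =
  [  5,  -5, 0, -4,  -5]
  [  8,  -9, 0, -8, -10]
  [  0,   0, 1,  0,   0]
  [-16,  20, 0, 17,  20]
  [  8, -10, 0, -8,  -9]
λ = 1: alg = 5, geom = 4

Step 1 — factor the characteristic polynomial to read off the algebraic multiplicities:
  χ_A(x) = (x - 1)^5

Step 2 — compute geometric multiplicities via the rank-nullity identity g(λ) = n − rank(A − λI):
  rank(A − (1)·I) = 1, so dim ker(A − (1)·I) = n − 1 = 4

Summary:
  λ = 1: algebraic multiplicity = 5, geometric multiplicity = 4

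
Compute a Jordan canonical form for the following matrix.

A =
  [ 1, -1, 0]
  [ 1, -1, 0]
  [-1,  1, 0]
J_2(0) ⊕ J_1(0)

The characteristic polynomial is
  det(x·I − A) = x^3

Eigenvalues and multiplicities (the geometric multiplicity of λ is n − rank(A − λI), which equals the number of Jordan blocks for λ):
  λ = 0: algebraic multiplicity = 3, geometric multiplicity = 2

Determining the block sizes for each eigenvalue:
  λ = 0: 2 blocks summing to 3 forces exactly one block of size 2 and the rest size 1 → block sizes [2, 1]

Assembling the blocks gives a Jordan form
J =
  [0, 1, 0]
  [0, 0, 0]
  [0, 0, 0]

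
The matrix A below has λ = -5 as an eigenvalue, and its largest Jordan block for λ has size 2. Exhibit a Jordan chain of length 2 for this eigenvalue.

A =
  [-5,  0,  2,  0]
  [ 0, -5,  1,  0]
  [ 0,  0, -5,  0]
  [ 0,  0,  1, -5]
A Jordan chain for λ = -5 of length 2:
v_1 = (2, 1, 0, 1)ᵀ
v_2 = (0, 0, 1, 0)ᵀ

Let N = A − (-5)·I. We want v_2 with N^2 v_2 = 0 but N^1 v_2 ≠ 0; then v_{j-1} := N · v_j for j = 2, …, 2.

Pick v_2 = (0, 0, 1, 0)ᵀ.
Then v_1 = N · v_2 = (2, 1, 0, 1)ᵀ.

Sanity check: (A − (-5)·I) v_1 = (0, 0, 0, 0)ᵀ = 0. ✓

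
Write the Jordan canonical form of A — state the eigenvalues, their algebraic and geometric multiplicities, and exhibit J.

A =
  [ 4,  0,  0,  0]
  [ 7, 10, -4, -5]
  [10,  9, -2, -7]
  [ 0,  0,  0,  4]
J_3(4) ⊕ J_1(4)

The characteristic polynomial is
  det(x·I − A) = x^4 - 16*x^3 + 96*x^2 - 256*x + 256 = (x - 4)^4

Eigenvalues and multiplicities (the geometric multiplicity of λ is n − rank(A − λI), which equals the number of Jordan blocks for λ):
  λ = 4: algebraic multiplicity = 4, geometric multiplicity = 2

Determining the block sizes for each eigenvalue:
  λ = 4: with am = 4 and gm = 2, the partition is not yet determined (e.g. several partitions of 4 into 2 parts exist). Let N = A − (4)·I. Computing rank(N^1) = 2, rank(N^2) = 1, rank(N^3) = 0; the number of blocks of size ≥ j is rank(N^{j−1}) − rank(N^j), giving [2, 1, 1]. So we have 1 block(s) of size 3, 1 block(s) of size 1 → block sizes [3, 1]

Assembling the blocks gives a Jordan form
J =
  [4, 1, 0, 0]
  [0, 4, 1, 0]
  [0, 0, 4, 0]
  [0, 0, 0, 4]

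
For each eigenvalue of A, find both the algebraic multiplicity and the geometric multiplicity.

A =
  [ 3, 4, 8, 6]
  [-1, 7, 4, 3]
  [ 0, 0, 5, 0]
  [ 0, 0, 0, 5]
λ = 5: alg = 4, geom = 3

Step 1 — factor the characteristic polynomial to read off the algebraic multiplicities:
  χ_A(x) = (x - 5)^4

Step 2 — compute geometric multiplicities via the rank-nullity identity g(λ) = n − rank(A − λI):
  rank(A − (5)·I) = 1, so dim ker(A − (5)·I) = n − 1 = 3

Summary:
  λ = 5: algebraic multiplicity = 4, geometric multiplicity = 3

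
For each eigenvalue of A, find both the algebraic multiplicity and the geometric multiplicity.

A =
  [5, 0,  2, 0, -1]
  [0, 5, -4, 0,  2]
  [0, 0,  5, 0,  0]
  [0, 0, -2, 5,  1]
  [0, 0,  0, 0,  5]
λ = 5: alg = 5, geom = 4

Step 1 — factor the characteristic polynomial to read off the algebraic multiplicities:
  χ_A(x) = (x - 5)^5

Step 2 — compute geometric multiplicities via the rank-nullity identity g(λ) = n − rank(A − λI):
  rank(A − (5)·I) = 1, so dim ker(A − (5)·I) = n − 1 = 4

Summary:
  λ = 5: algebraic multiplicity = 5, geometric multiplicity = 4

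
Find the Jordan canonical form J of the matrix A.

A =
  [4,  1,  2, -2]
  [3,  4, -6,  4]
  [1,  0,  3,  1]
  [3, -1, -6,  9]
J_2(5) ⊕ J_2(5)

The characteristic polynomial is
  det(x·I − A) = x^4 - 20*x^3 + 150*x^2 - 500*x + 625 = (x - 5)^4

Eigenvalues and multiplicities (the geometric multiplicity of λ is n − rank(A − λI), which equals the number of Jordan blocks for λ):
  λ = 5: algebraic multiplicity = 4, geometric multiplicity = 2

Determining the block sizes for each eigenvalue:
  λ = 5: with am = 4 and gm = 2, the partition is not yet determined (e.g. several partitions of 4 into 2 parts exist). Let N = A − (5)·I. Computing rank(N^1) = 2, rank(N^2) = 0; the number of blocks of size ≥ j is rank(N^{j−1}) − rank(N^j), giving [2, 2]. So we have 2 block(s) of size 2 → block sizes [2, 2]

Assembling the blocks gives a Jordan form
J =
  [5, 1, 0, 0]
  [0, 5, 0, 0]
  [0, 0, 5, 1]
  [0, 0, 0, 5]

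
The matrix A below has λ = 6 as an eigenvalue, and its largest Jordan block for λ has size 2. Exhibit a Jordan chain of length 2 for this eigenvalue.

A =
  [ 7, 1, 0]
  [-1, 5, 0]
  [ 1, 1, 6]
A Jordan chain for λ = 6 of length 2:
v_1 = (1, -1, 1)ᵀ
v_2 = (1, 0, 0)ᵀ

Let N = A − (6)·I. We want v_2 with N^2 v_2 = 0 but N^1 v_2 ≠ 0; then v_{j-1} := N · v_j for j = 2, …, 2.

Pick v_2 = (1, 0, 0)ᵀ.
Then v_1 = N · v_2 = (1, -1, 1)ᵀ.

Sanity check: (A − (6)·I) v_1 = (0, 0, 0)ᵀ = 0. ✓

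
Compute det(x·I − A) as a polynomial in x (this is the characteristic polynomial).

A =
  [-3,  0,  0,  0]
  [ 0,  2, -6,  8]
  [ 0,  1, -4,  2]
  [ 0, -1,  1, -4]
x^4 + 9*x^3 + 30*x^2 + 44*x + 24

Expanding det(x·I − A) (e.g. by cofactor expansion or by noting that A is similar to its Jordan form J, which has the same characteristic polynomial as A) gives
  χ_A(x) = x^4 + 9*x^3 + 30*x^2 + 44*x + 24
which factors as (x + 2)^3*(x + 3). The eigenvalues (with algebraic multiplicities) are λ = -3 with multiplicity 1, λ = -2 with multiplicity 3.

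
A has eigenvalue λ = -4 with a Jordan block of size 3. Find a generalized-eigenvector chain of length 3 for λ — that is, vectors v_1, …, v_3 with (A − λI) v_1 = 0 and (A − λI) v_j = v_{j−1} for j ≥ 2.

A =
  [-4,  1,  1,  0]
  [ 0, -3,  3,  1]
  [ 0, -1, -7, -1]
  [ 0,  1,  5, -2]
A Jordan chain for λ = -4 of length 3:
v_1 = (0, -1, 1, -2)ᵀ
v_2 = (1, 1, -1, 1)ᵀ
v_3 = (0, 1, 0, 0)ᵀ

Let N = A − (-4)·I. We want v_3 with N^3 v_3 = 0 but N^2 v_3 ≠ 0; then v_{j-1} := N · v_j for j = 3, …, 2.

Pick v_3 = (0, 1, 0, 0)ᵀ.
Then v_2 = N · v_3 = (1, 1, -1, 1)ᵀ.
Then v_1 = N · v_2 = (0, -1, 1, -2)ᵀ.

Sanity check: (A − (-4)·I) v_1 = (0, 0, 0, 0)ᵀ = 0. ✓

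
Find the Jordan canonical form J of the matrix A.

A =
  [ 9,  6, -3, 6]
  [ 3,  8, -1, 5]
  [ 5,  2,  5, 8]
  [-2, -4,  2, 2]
J_2(6) ⊕ J_2(6)

The characteristic polynomial is
  det(x·I − A) = x^4 - 24*x^3 + 216*x^2 - 864*x + 1296 = (x - 6)^4

Eigenvalues and multiplicities (the geometric multiplicity of λ is n − rank(A − λI), which equals the number of Jordan blocks for λ):
  λ = 6: algebraic multiplicity = 4, geometric multiplicity = 2

Determining the block sizes for each eigenvalue:
  λ = 6: with am = 4 and gm = 2, the partition is not yet determined (e.g. several partitions of 4 into 2 parts exist). Let N = A − (6)·I. Computing rank(N^1) = 2, rank(N^2) = 0; the number of blocks of size ≥ j is rank(N^{j−1}) − rank(N^j), giving [2, 2]. So we have 2 block(s) of size 2 → block sizes [2, 2]

Assembling the blocks gives a Jordan form
J =
  [6, 1, 0, 0]
  [0, 6, 0, 0]
  [0, 0, 6, 1]
  [0, 0, 0, 6]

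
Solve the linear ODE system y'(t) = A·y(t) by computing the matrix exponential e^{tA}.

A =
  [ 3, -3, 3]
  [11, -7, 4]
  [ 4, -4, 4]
e^{tA} =
  [-6*t^2 + 3*t + 1, -3*t, 9*t^2/2 + 3*t]
  [-14*t^2 + 11*t, 1 - 7*t, 21*t^2/2 + 4*t]
  [-8*t^2 + 4*t, -4*t, 6*t^2 + 4*t + 1]

Strategy: write A = P · J · P⁻¹ where J is a Jordan canonical form, so e^{tA} = P · e^{tJ} · P⁻¹, and e^{tJ} can be computed block-by-block.

A has Jordan form
J =
  [0, 1, 0]
  [0, 0, 1]
  [0, 0, 0]
(up to reordering of blocks).

Per-block formulas:
  For a 3×3 Jordan block J_3(0): exp(t · J_3(0)) = e^(0t)·(I + t·N + (t^2/2)·N^2), where N is the 3×3 nilpotent shift.

After assembling e^{tJ} and conjugating by P, we get:

e^{tA} =
  [-6*t^2 + 3*t + 1, -3*t, 9*t^2/2 + 3*t]
  [-14*t^2 + 11*t, 1 - 7*t, 21*t^2/2 + 4*t]
  [-8*t^2 + 4*t, -4*t, 6*t^2 + 4*t + 1]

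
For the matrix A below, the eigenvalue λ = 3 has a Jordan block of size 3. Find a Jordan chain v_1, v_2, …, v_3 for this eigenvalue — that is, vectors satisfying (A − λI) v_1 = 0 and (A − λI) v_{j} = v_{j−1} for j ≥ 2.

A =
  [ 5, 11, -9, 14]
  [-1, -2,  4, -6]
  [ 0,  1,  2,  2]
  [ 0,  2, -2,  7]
A Jordan chain for λ = 3 of length 3:
v_1 = (-7, 3, -1, -2)ᵀ
v_2 = (2, -1, 0, 0)ᵀ
v_3 = (1, 0, 0, 0)ᵀ

Let N = A − (3)·I. We want v_3 with N^3 v_3 = 0 but N^2 v_3 ≠ 0; then v_{j-1} := N · v_j for j = 3, …, 2.

Pick v_3 = (1, 0, 0, 0)ᵀ.
Then v_2 = N · v_3 = (2, -1, 0, 0)ᵀ.
Then v_1 = N · v_2 = (-7, 3, -1, -2)ᵀ.

Sanity check: (A − (3)·I) v_1 = (0, 0, 0, 0)ᵀ = 0. ✓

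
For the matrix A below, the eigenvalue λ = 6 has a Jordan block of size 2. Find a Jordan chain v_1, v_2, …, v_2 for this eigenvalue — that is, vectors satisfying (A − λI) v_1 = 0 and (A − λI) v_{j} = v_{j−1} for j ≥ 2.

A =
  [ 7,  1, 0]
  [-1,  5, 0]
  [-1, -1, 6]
A Jordan chain for λ = 6 of length 2:
v_1 = (1, -1, -1)ᵀ
v_2 = (1, 0, 0)ᵀ

Let N = A − (6)·I. We want v_2 with N^2 v_2 = 0 but N^1 v_2 ≠ 0; then v_{j-1} := N · v_j for j = 2, …, 2.

Pick v_2 = (1, 0, 0)ᵀ.
Then v_1 = N · v_2 = (1, -1, -1)ᵀ.

Sanity check: (A − (6)·I) v_1 = (0, 0, 0)ᵀ = 0. ✓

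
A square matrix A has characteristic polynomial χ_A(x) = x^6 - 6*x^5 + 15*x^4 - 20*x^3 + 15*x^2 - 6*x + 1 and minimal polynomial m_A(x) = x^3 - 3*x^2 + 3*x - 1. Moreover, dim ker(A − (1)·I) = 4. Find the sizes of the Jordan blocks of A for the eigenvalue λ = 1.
Block sizes for λ = 1: [3, 1, 1, 1]

Step 1 — from the characteristic polynomial, algebraic multiplicity of λ = 1 is 6. From dim ker(A − (1)·I) = 4, there are exactly 4 Jordan blocks for λ = 1.
Step 2 — from the minimal polynomial, the factor (x − 1)^3 tells us the largest block for λ = 1 has size 3.
Step 3 — with total size 6, 4 blocks, and largest block 3, the block sizes (in nonincreasing order) are [3, 1, 1, 1].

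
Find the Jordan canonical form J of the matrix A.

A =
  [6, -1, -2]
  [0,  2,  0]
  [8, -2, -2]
J_2(2) ⊕ J_1(2)

The characteristic polynomial is
  det(x·I − A) = x^3 - 6*x^2 + 12*x - 8 = (x - 2)^3

Eigenvalues and multiplicities (the geometric multiplicity of λ is n − rank(A − λI), which equals the number of Jordan blocks for λ):
  λ = 2: algebraic multiplicity = 3, geometric multiplicity = 2

Determining the block sizes for each eigenvalue:
  λ = 2: 2 blocks summing to 3 forces exactly one block of size 2 and the rest size 1 → block sizes [2, 1]

Assembling the blocks gives a Jordan form
J =
  [2, 1, 0]
  [0, 2, 0]
  [0, 0, 2]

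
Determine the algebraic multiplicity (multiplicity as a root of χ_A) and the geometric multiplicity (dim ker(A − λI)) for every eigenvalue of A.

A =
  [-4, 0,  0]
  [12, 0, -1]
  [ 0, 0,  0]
λ = -4: alg = 1, geom = 1; λ = 0: alg = 2, geom = 1

Step 1 — factor the characteristic polynomial to read off the algebraic multiplicities:
  χ_A(x) = x^2*(x + 4)

Step 2 — compute geometric multiplicities via the rank-nullity identity g(λ) = n − rank(A − λI):
  rank(A − (-4)·I) = 2, so dim ker(A − (-4)·I) = n − 2 = 1
  rank(A − (0)·I) = 2, so dim ker(A − (0)·I) = n − 2 = 1

Summary:
  λ = -4: algebraic multiplicity = 1, geometric multiplicity = 1
  λ = 0: algebraic multiplicity = 2, geometric multiplicity = 1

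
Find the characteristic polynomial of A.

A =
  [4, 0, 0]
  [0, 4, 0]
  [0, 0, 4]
x^3 - 12*x^2 + 48*x - 64

Expanding det(x·I − A) (e.g. by cofactor expansion or by noting that A is similar to its Jordan form J, which has the same characteristic polynomial as A) gives
  χ_A(x) = x^3 - 12*x^2 + 48*x - 64
which factors as (x - 4)^3. The eigenvalues (with algebraic multiplicities) are λ = 4 with multiplicity 3.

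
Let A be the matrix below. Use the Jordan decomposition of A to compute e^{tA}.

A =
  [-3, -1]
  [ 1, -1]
e^{tA} =
  [-t*exp(-2*t) + exp(-2*t), -t*exp(-2*t)]
  [t*exp(-2*t), t*exp(-2*t) + exp(-2*t)]

Strategy: write A = P · J · P⁻¹ where J is a Jordan canonical form, so e^{tA} = P · e^{tJ} · P⁻¹, and e^{tJ} can be computed block-by-block.

A has Jordan form
J =
  [-2,  1]
  [ 0, -2]
(up to reordering of blocks).

Per-block formulas:
  For a 2×2 Jordan block J_2(-2): exp(t · J_2(-2)) = e^(-2t)·(I + t·N), where N is the 2×2 nilpotent shift.

After assembling e^{tJ} and conjugating by P, we get:

e^{tA} =
  [-t*exp(-2*t) + exp(-2*t), -t*exp(-2*t)]
  [t*exp(-2*t), t*exp(-2*t) + exp(-2*t)]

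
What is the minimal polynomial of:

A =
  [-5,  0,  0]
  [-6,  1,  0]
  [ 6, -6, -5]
x^2 + 4*x - 5

The characteristic polynomial is χ_A(x) = (x - 1)*(x + 5)^2, so the eigenvalues are known. The minimal polynomial is
  m_A(x) = Π_λ (x − λ)^{k_λ}
where k_λ is the size of the *largest* Jordan block for λ (equivalently, the smallest k with (A − λI)^k v = 0 for every generalised eigenvector v of λ).

  λ = -5: largest Jordan block has size 1, contributing (x + 5)
  λ = 1: largest Jordan block has size 1, contributing (x − 1)

So m_A(x) = (x - 1)*(x + 5) = x^2 + 4*x - 5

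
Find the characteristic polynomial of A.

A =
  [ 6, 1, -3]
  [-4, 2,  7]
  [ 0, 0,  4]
x^3 - 12*x^2 + 48*x - 64

Expanding det(x·I − A) (e.g. by cofactor expansion or by noting that A is similar to its Jordan form J, which has the same characteristic polynomial as A) gives
  χ_A(x) = x^3 - 12*x^2 + 48*x - 64
which factors as (x - 4)^3. The eigenvalues (with algebraic multiplicities) are λ = 4 with multiplicity 3.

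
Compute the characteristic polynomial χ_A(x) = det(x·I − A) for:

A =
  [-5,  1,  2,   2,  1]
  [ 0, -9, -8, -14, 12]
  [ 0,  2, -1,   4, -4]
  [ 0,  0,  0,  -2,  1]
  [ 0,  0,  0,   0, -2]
x^5 + 19*x^4 + 139*x^3 + 485*x^2 + 800*x + 500

Expanding det(x·I − A) (e.g. by cofactor expansion or by noting that A is similar to its Jordan form J, which has the same characteristic polynomial as A) gives
  χ_A(x) = x^5 + 19*x^4 + 139*x^3 + 485*x^2 + 800*x + 500
which factors as (x + 2)^2*(x + 5)^3. The eigenvalues (with algebraic multiplicities) are λ = -5 with multiplicity 3, λ = -2 with multiplicity 2.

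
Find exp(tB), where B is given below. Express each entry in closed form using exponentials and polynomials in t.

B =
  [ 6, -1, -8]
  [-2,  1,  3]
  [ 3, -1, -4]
e^{tB} =
  [3*t^2*exp(t)/2 + 5*t*exp(t) + exp(t), 3*t^2*exp(t)/2 - t*exp(t), -3*t^2*exp(t)/2 - 8*t*exp(t)]
  [-t^2*exp(t)/2 - 2*t*exp(t), -t^2*exp(t)/2 + exp(t), t^2*exp(t)/2 + 3*t*exp(t)]
  [t^2*exp(t) + 3*t*exp(t), t^2*exp(t) - t*exp(t), -t^2*exp(t) - 5*t*exp(t) + exp(t)]

Strategy: write B = P · J · P⁻¹ where J is a Jordan canonical form, so e^{tB} = P · e^{tJ} · P⁻¹, and e^{tJ} can be computed block-by-block.

B has Jordan form
J =
  [1, 1, 0]
  [0, 1, 1]
  [0, 0, 1]
(up to reordering of blocks).

Per-block formulas:
  For a 3×3 Jordan block J_3(1): exp(t · J_3(1)) = e^(1t)·(I + t·N + (t^2/2)·N^2), where N is the 3×3 nilpotent shift.

After assembling e^{tJ} and conjugating by P, we get:

e^{tB} =
  [3*t^2*exp(t)/2 + 5*t*exp(t) + exp(t), 3*t^2*exp(t)/2 - t*exp(t), -3*t^2*exp(t)/2 - 8*t*exp(t)]
  [-t^2*exp(t)/2 - 2*t*exp(t), -t^2*exp(t)/2 + exp(t), t^2*exp(t)/2 + 3*t*exp(t)]
  [t^2*exp(t) + 3*t*exp(t), t^2*exp(t) - t*exp(t), -t^2*exp(t) - 5*t*exp(t) + exp(t)]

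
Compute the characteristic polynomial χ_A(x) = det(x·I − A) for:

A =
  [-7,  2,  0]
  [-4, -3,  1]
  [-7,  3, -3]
x^3 + 13*x^2 + 56*x + 80

Expanding det(x·I − A) (e.g. by cofactor expansion or by noting that A is similar to its Jordan form J, which has the same characteristic polynomial as A) gives
  χ_A(x) = x^3 + 13*x^2 + 56*x + 80
which factors as (x + 4)^2*(x + 5). The eigenvalues (with algebraic multiplicities) are λ = -5 with multiplicity 1, λ = -4 with multiplicity 2.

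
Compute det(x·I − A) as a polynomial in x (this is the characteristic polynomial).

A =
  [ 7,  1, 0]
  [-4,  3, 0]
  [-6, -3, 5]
x^3 - 15*x^2 + 75*x - 125

Expanding det(x·I − A) (e.g. by cofactor expansion or by noting that A is similar to its Jordan form J, which has the same characteristic polynomial as A) gives
  χ_A(x) = x^3 - 15*x^2 + 75*x - 125
which factors as (x - 5)^3. The eigenvalues (with algebraic multiplicities) are λ = 5 with multiplicity 3.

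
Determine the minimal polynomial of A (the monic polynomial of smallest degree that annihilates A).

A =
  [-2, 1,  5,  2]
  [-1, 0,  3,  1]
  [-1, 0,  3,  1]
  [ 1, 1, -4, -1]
x^2

The characteristic polynomial is χ_A(x) = x^4, so the eigenvalues are known. The minimal polynomial is
  m_A(x) = Π_λ (x − λ)^{k_λ}
where k_λ is the size of the *largest* Jordan block for λ (equivalently, the smallest k with (A − λI)^k v = 0 for every generalised eigenvector v of λ).

  λ = 0: largest Jordan block has size 2, contributing (x − 0)^2

So m_A(x) = x^2 = x^2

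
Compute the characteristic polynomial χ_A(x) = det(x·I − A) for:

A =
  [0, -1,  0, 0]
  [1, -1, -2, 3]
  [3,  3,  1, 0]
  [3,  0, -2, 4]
x^4 - 4*x^3 + 6*x^2 - 4*x + 1

Expanding det(x·I − A) (e.g. by cofactor expansion or by noting that A is similar to its Jordan form J, which has the same characteristic polynomial as A) gives
  χ_A(x) = x^4 - 4*x^3 + 6*x^2 - 4*x + 1
which factors as (x - 1)^4. The eigenvalues (with algebraic multiplicities) are λ = 1 with multiplicity 4.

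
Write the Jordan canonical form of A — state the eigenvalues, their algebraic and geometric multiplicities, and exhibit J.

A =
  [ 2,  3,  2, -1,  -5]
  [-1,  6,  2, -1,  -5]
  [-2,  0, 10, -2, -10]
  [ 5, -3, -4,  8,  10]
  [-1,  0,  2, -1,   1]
J_1(3) ⊕ J_2(6) ⊕ J_1(6) ⊕ J_1(6)

The characteristic polynomial is
  det(x·I − A) = x^5 - 27*x^4 + 288*x^3 - 1512*x^2 + 3888*x - 3888 = (x - 6)^4*(x - 3)

Eigenvalues and multiplicities (the geometric multiplicity of λ is n − rank(A − λI), which equals the number of Jordan blocks for λ):
  λ = 3: algebraic multiplicity = 1, geometric multiplicity = 1
  λ = 6: algebraic multiplicity = 4, geometric multiplicity = 3

Determining the block sizes for each eigenvalue:
  λ = 3: one block (gm = 1), so the single block has size am = 1 → block sizes [1]
  λ = 6: 3 blocks summing to 4 forces exactly one block of size 2 and the rest size 1 → block sizes [2, 1, 1]

Assembling the blocks gives a Jordan form
J =
  [3, 0, 0, 0, 0]
  [0, 6, 1, 0, 0]
  [0, 0, 6, 0, 0]
  [0, 0, 0, 6, 0]
  [0, 0, 0, 0, 6]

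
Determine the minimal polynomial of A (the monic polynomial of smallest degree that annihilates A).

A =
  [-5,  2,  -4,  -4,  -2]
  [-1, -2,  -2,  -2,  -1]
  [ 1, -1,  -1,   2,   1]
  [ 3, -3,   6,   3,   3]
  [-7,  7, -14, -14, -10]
x^2 + 6*x + 9

The characteristic polynomial is χ_A(x) = (x + 3)^5, so the eigenvalues are known. The minimal polynomial is
  m_A(x) = Π_λ (x − λ)^{k_λ}
where k_λ is the size of the *largest* Jordan block for λ (equivalently, the smallest k with (A − λI)^k v = 0 for every generalised eigenvector v of λ).

  λ = -3: largest Jordan block has size 2, contributing (x + 3)^2

So m_A(x) = (x + 3)^2 = x^2 + 6*x + 9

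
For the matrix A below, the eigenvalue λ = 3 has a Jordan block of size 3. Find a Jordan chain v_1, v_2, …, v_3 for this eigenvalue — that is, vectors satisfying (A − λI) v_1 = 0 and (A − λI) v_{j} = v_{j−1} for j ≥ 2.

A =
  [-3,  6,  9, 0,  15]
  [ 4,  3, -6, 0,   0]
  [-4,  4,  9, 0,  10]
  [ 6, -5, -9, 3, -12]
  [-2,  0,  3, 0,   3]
A Jordan chain for λ = 3 of length 3:
v_1 = (-6, 0, -4, 4, 0)ᵀ
v_2 = (-6, 4, -4, 6, -2)ᵀ
v_3 = (1, 0, 0, 0, 0)ᵀ

Let N = A − (3)·I. We want v_3 with N^3 v_3 = 0 but N^2 v_3 ≠ 0; then v_{j-1} := N · v_j for j = 3, …, 2.

Pick v_3 = (1, 0, 0, 0, 0)ᵀ.
Then v_2 = N · v_3 = (-6, 4, -4, 6, -2)ᵀ.
Then v_1 = N · v_2 = (-6, 0, -4, 4, 0)ᵀ.

Sanity check: (A − (3)·I) v_1 = (0, 0, 0, 0, 0)ᵀ = 0. ✓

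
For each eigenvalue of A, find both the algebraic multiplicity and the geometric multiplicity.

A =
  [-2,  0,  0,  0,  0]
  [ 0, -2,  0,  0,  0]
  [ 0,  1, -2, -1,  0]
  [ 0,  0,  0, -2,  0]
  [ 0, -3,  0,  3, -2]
λ = -2: alg = 5, geom = 4

Step 1 — factor the characteristic polynomial to read off the algebraic multiplicities:
  χ_A(x) = (x + 2)^5

Step 2 — compute geometric multiplicities via the rank-nullity identity g(λ) = n − rank(A − λI):
  rank(A − (-2)·I) = 1, so dim ker(A − (-2)·I) = n − 1 = 4

Summary:
  λ = -2: algebraic multiplicity = 5, geometric multiplicity = 4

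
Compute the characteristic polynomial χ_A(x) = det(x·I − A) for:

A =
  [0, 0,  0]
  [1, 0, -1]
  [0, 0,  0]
x^3

Expanding det(x·I − A) (e.g. by cofactor expansion or by noting that A is similar to its Jordan form J, which has the same characteristic polynomial as A) gives
  χ_A(x) = x^3
which factors as x^3. The eigenvalues (with algebraic multiplicities) are λ = 0 with multiplicity 3.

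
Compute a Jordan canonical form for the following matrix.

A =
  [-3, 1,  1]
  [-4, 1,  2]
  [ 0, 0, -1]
J_2(-1) ⊕ J_1(-1)

The characteristic polynomial is
  det(x·I − A) = x^3 + 3*x^2 + 3*x + 1 = (x + 1)^3

Eigenvalues and multiplicities (the geometric multiplicity of λ is n − rank(A − λI), which equals the number of Jordan blocks for λ):
  λ = -1: algebraic multiplicity = 3, geometric multiplicity = 2

Determining the block sizes for each eigenvalue:
  λ = -1: 2 blocks summing to 3 forces exactly one block of size 2 and the rest size 1 → block sizes [2, 1]

Assembling the blocks gives a Jordan form
J =
  [-1,  1,  0]
  [ 0, -1,  0]
  [ 0,  0, -1]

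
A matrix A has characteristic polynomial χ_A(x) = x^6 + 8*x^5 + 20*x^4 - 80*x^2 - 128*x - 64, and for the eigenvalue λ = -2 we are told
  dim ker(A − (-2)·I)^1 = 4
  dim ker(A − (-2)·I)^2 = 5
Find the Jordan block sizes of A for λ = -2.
Block sizes for λ = -2: [2, 1, 1, 1]

From the dimensions of kernels of powers, the number of Jordan blocks of size at least j is d_j − d_{j−1} where d_j = dim ker(N^j) (with d_0 = 0). Computing the differences gives [4, 1].
The number of blocks of size exactly k is (#blocks of size ≥ k) − (#blocks of size ≥ k + 1), so the partition is: 3 block(s) of size 1, 1 block(s) of size 2.
In nonincreasing order the block sizes are [2, 1, 1, 1].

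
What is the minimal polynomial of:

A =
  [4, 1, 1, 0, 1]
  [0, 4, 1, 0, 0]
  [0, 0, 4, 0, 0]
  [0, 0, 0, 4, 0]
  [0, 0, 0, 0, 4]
x^3 - 12*x^2 + 48*x - 64

The characteristic polynomial is χ_A(x) = (x - 4)^5, so the eigenvalues are known. The minimal polynomial is
  m_A(x) = Π_λ (x − λ)^{k_λ}
where k_λ is the size of the *largest* Jordan block for λ (equivalently, the smallest k with (A − λI)^k v = 0 for every generalised eigenvector v of λ).

  λ = 4: largest Jordan block has size 3, contributing (x − 4)^3

So m_A(x) = (x - 4)^3 = x^3 - 12*x^2 + 48*x - 64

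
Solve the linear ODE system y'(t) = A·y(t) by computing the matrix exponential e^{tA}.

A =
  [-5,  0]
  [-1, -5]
e^{tA} =
  [exp(-5*t), 0]
  [-t*exp(-5*t), exp(-5*t)]

Strategy: write A = P · J · P⁻¹ where J is a Jordan canonical form, so e^{tA} = P · e^{tJ} · P⁻¹, and e^{tJ} can be computed block-by-block.

A has Jordan form
J =
  [-5,  1]
  [ 0, -5]
(up to reordering of blocks).

Per-block formulas:
  For a 2×2 Jordan block J_2(-5): exp(t · J_2(-5)) = e^(-5t)·(I + t·N), where N is the 2×2 nilpotent shift.

After assembling e^{tJ} and conjugating by P, we get:

e^{tA} =
  [exp(-5*t), 0]
  [-t*exp(-5*t), exp(-5*t)]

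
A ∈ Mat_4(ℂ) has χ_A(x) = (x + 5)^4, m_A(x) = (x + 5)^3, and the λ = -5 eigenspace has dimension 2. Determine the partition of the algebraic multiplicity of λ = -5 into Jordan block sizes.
Block sizes for λ = -5: [3, 1]

Step 1 — from the characteristic polynomial, algebraic multiplicity of λ = -5 is 4. From dim ker(A − (-5)·I) = 2, there are exactly 2 Jordan blocks for λ = -5.
Step 2 — from the minimal polynomial, the factor (x + 5)^3 tells us the largest block for λ = -5 has size 3.
Step 3 — with total size 4, 2 blocks, and largest block 3, the block sizes (in nonincreasing order) are [3, 1].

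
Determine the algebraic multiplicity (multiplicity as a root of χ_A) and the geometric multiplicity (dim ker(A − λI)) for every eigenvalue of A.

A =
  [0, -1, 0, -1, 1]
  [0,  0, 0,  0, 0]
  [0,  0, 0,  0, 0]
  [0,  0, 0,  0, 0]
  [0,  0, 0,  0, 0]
λ = 0: alg = 5, geom = 4

Step 1 — factor the characteristic polynomial to read off the algebraic multiplicities:
  χ_A(x) = x^5

Step 2 — compute geometric multiplicities via the rank-nullity identity g(λ) = n − rank(A − λI):
  rank(A − (0)·I) = 1, so dim ker(A − (0)·I) = n − 1 = 4

Summary:
  λ = 0: algebraic multiplicity = 5, geometric multiplicity = 4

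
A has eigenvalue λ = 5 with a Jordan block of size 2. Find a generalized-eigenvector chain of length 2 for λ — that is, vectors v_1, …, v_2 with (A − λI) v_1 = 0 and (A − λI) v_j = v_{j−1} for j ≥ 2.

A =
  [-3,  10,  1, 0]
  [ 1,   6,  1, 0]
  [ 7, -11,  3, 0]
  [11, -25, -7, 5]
A Jordan chain for λ = 5 of length 2:
v_1 = (2, 2, -4, -14)ᵀ
v_2 = (1, 1, 0, 0)ᵀ

Let N = A − (5)·I. We want v_2 with N^2 v_2 = 0 but N^1 v_2 ≠ 0; then v_{j-1} := N · v_j for j = 2, …, 2.

Pick v_2 = (1, 1, 0, 0)ᵀ.
Then v_1 = N · v_2 = (2, 2, -4, -14)ᵀ.

Sanity check: (A − (5)·I) v_1 = (0, 0, 0, 0)ᵀ = 0. ✓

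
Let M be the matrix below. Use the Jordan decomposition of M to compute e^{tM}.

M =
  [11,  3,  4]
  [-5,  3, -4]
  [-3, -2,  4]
e^{tM} =
  [-t^2*exp(6*t) + 5*t*exp(6*t) + exp(6*t), -t^2*exp(6*t) + 3*t*exp(6*t), 4*t*exp(6*t)]
  [t^2*exp(6*t) - 5*t*exp(6*t), t^2*exp(6*t) - 3*t*exp(6*t) + exp(6*t), -4*t*exp(6*t)]
  [t^2*exp(6*t)/2 - 3*t*exp(6*t), t^2*exp(6*t)/2 - 2*t*exp(6*t), -2*t*exp(6*t) + exp(6*t)]

Strategy: write M = P · J · P⁻¹ where J is a Jordan canonical form, so e^{tM} = P · e^{tJ} · P⁻¹, and e^{tJ} can be computed block-by-block.

M has Jordan form
J =
  [6, 1, 0]
  [0, 6, 1]
  [0, 0, 6]
(up to reordering of blocks).

Per-block formulas:
  For a 3×3 Jordan block J_3(6): exp(t · J_3(6)) = e^(6t)·(I + t·N + (t^2/2)·N^2), where N is the 3×3 nilpotent shift.

After assembling e^{tJ} and conjugating by P, we get:

e^{tM} =
  [-t^2*exp(6*t) + 5*t*exp(6*t) + exp(6*t), -t^2*exp(6*t) + 3*t*exp(6*t), 4*t*exp(6*t)]
  [t^2*exp(6*t) - 5*t*exp(6*t), t^2*exp(6*t) - 3*t*exp(6*t) + exp(6*t), -4*t*exp(6*t)]
  [t^2*exp(6*t)/2 - 3*t*exp(6*t), t^2*exp(6*t)/2 - 2*t*exp(6*t), -2*t*exp(6*t) + exp(6*t)]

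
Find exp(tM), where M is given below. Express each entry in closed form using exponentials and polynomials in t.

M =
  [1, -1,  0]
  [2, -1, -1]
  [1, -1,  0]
e^{tM} =
  [-t^2/2 + t + 1, -t, t^2/2]
  [-t^2/2 + 2*t, 1 - t, t^2/2 - t]
  [-t^2/2 + t, -t, t^2/2 + 1]

Strategy: write M = P · J · P⁻¹ where J is a Jordan canonical form, so e^{tM} = P · e^{tJ} · P⁻¹, and e^{tJ} can be computed block-by-block.

M has Jordan form
J =
  [0, 1, 0]
  [0, 0, 1]
  [0, 0, 0]
(up to reordering of blocks).

Per-block formulas:
  For a 3×3 Jordan block J_3(0): exp(t · J_3(0)) = e^(0t)·(I + t·N + (t^2/2)·N^2), where N is the 3×3 nilpotent shift.

After assembling e^{tJ} and conjugating by P, we get:

e^{tM} =
  [-t^2/2 + t + 1, -t, t^2/2]
  [-t^2/2 + 2*t, 1 - t, t^2/2 - t]
  [-t^2/2 + t, -t, t^2/2 + 1]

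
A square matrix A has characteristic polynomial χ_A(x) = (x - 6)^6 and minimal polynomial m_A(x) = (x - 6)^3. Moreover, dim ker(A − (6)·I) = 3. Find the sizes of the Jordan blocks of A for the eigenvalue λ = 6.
Block sizes for λ = 6: [3, 2, 1]

Step 1 — from the characteristic polynomial, algebraic multiplicity of λ = 6 is 6. From dim ker(A − (6)·I) = 3, there are exactly 3 Jordan blocks for λ = 6.
Step 2 — from the minimal polynomial, the factor (x − 6)^3 tells us the largest block for λ = 6 has size 3.
Step 3 — with total size 6, 3 blocks, and largest block 3, the block sizes (in nonincreasing order) are [3, 2, 1].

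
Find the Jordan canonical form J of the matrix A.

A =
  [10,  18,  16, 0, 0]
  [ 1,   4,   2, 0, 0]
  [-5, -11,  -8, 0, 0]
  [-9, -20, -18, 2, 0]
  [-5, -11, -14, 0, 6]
J_3(2) ⊕ J_1(2) ⊕ J_1(6)

The characteristic polynomial is
  det(x·I − A) = x^5 - 14*x^4 + 72*x^3 - 176*x^2 + 208*x - 96 = (x - 6)*(x - 2)^4

Eigenvalues and multiplicities (the geometric multiplicity of λ is n − rank(A − λI), which equals the number of Jordan blocks for λ):
  λ = 2: algebraic multiplicity = 4, geometric multiplicity = 2
  λ = 6: algebraic multiplicity = 1, geometric multiplicity = 1

Determining the block sizes for each eigenvalue:
  λ = 2: with am = 4 and gm = 2, the partition is not yet determined (e.g. several partitions of 4 into 2 parts exist). Let N = A − (2)·I. Computing rank(N^1) = 3, rank(N^2) = 2, rank(N^3) = 1; the number of blocks of size ≥ j is rank(N^{j−1}) − rank(N^j), giving [2, 1, 1]. So we have 1 block(s) of size 3, 1 block(s) of size 1 → block sizes [3, 1]
  λ = 6: one block (gm = 1), so the single block has size am = 1 → block sizes [1]

Assembling the blocks gives a Jordan form
J =
  [2, 1, 0, 0, 0]
  [0, 2, 1, 0, 0]
  [0, 0, 2, 0, 0]
  [0, 0, 0, 2, 0]
  [0, 0, 0, 0, 6]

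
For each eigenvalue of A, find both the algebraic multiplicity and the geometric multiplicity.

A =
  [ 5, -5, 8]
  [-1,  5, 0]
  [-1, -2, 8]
λ = 6: alg = 3, geom = 1

Step 1 — factor the characteristic polynomial to read off the algebraic multiplicities:
  χ_A(x) = (x - 6)^3

Step 2 — compute geometric multiplicities via the rank-nullity identity g(λ) = n − rank(A − λI):
  rank(A − (6)·I) = 2, so dim ker(A − (6)·I) = n − 2 = 1

Summary:
  λ = 6: algebraic multiplicity = 3, geometric multiplicity = 1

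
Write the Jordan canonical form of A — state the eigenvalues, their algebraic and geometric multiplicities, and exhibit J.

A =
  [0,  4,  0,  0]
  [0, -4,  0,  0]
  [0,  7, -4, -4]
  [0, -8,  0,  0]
J_2(-4) ⊕ J_1(0) ⊕ J_1(0)

The characteristic polynomial is
  det(x·I − A) = x^4 + 8*x^3 + 16*x^2 = x^2*(x + 4)^2

Eigenvalues and multiplicities (the geometric multiplicity of λ is n − rank(A − λI), which equals the number of Jordan blocks for λ):
  λ = -4: algebraic multiplicity = 2, geometric multiplicity = 1
  λ = 0: algebraic multiplicity = 2, geometric multiplicity = 2

Determining the block sizes for each eigenvalue:
  λ = -4: one block (gm = 1), so the single block has size am = 2 → block sizes [2]
  λ = 0: gm = am = 2, so every block has size 1 → block sizes [1, 1]

Assembling the blocks gives a Jordan form
J =
  [-4,  1, 0, 0]
  [ 0, -4, 0, 0]
  [ 0,  0, 0, 0]
  [ 0,  0, 0, 0]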